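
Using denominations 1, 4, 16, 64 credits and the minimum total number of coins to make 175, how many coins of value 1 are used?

3

175 = 2×64 + 2×16 + 3×4 + 3×1
Count of 1: 3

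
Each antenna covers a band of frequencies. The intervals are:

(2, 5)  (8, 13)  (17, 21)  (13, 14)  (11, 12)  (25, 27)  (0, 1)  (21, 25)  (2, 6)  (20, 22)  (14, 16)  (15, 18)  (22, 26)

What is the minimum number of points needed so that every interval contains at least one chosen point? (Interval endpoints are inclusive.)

Sorted: [0,1] [2,5] [2,6] [11,12] [8,13] [13,14] [14,16] [15,18] [17,21] [20,22] [21,25] [22,26] [25,27]
{[0,1]} hit by 1; {[2,5],[2,6]} hit by 5; {[11,12],[8,13]} hit by 12; {[13,14],[14,16]} hit by 14; {[15,18],[17,21]} hit by 18; {[20,22],[21,25],[22,26]} hit by 22; {[25,27]} hit by 27.
Points: 1, 5, 12, 14, 18, 22, 27 (7 total).

7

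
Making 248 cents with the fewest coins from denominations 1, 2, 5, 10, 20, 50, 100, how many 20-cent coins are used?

2

248 = 2×100 + 2×20 + 1×5 + 1×2 + 1×1
Count of 20: 2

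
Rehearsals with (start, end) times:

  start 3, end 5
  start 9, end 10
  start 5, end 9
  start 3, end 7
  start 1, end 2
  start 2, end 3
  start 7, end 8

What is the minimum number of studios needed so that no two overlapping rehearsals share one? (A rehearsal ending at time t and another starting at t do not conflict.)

The answer is the maximum number of intervals overlapping at any instant.
starts: [1, 2, 3, 3, 5, 7, 9]
ends:   [2, 3, 5, 7, 8, 9, 10]
s1→1 e2→0 s2→1 e3→0 s3→1 s3→2  — peak 2.

2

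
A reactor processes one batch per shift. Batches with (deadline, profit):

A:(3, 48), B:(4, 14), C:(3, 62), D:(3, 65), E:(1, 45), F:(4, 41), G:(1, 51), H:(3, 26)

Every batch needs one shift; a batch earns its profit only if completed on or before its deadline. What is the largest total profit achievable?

219

Take jobs in profit order; each goes to the latest open slot no later than its deadline.
By profit: D(d3,65), C(d3,62), G(d1,51), A(d3,48), E(d1,45), F(d4,41), H(d3,26), B(d4,14)
D→slot 3; C→slot 2; G→slot 1; A skipped; E skipped; F→slot 4; H skipped; B skipped.
Profit = 51 + 62 + 65 + 41 = 219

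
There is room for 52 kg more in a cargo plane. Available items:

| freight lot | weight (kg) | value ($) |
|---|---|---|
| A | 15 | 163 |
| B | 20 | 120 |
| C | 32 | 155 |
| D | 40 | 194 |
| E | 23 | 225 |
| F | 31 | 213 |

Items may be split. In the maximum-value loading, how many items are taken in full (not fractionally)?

2

Ratios (sorted): A 10.87, E 9.78, F 6.87, B 6.00, D 4.85, C 4.84
take A (15 @ 163); take E (23 @ 225); take 14/31 of F → 96.19. Capacity used 52/52.
2 item(s) taken whole; one partial (take 14/31 of F).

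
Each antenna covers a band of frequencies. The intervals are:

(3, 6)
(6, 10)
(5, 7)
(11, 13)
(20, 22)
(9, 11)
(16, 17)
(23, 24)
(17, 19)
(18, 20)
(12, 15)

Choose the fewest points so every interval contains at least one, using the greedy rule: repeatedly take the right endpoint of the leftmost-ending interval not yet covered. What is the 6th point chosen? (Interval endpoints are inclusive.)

By right end: [3,6]  [5,7]  [6,10]  [9,11]  [11,13]  [12,15]  [16,17]  [17,19]  [18,20]  [20,22]  [23,24]
[3,6] uncovered → point at 6; [9,11] uncovered → point at 11; [12,15] uncovered → point at 15; [16,17] uncovered → point at 17; [18,20] uncovered → point at 20; [23,24] uncovered → point at 24.
Points: 6, 11, 15, 17, 20, 24 (6 total).

24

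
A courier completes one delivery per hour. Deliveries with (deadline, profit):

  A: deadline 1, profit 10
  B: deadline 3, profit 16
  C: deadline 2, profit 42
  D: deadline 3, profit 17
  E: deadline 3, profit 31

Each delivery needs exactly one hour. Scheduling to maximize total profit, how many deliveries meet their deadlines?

Profit order: C=42 E=31 D=17 B=16 A=10
Assign: C→slot 2, E→slot 3, D→slot 1, B skipped, A skipped.
Slots: [1:D] [2:C] [3:E]
3 of 5 scheduled.

3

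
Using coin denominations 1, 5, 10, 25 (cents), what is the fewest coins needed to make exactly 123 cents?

9

123 − 4×25→23 − 2×10→3 − 3×1→0
Total coins = 4 + 2 + 3 = 9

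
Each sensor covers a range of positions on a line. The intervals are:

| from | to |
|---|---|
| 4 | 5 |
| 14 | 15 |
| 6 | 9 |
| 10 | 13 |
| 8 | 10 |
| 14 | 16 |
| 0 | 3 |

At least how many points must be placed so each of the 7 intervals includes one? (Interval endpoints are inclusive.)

Sorted: [0,3] [4,5] [6,9] [8,10] [10,13] [14,15] [14,16]
{[0,3]} hit by 3; {[4,5]} hit by 5; {[6,9],[8,10]} hit by 9; {[10,13]} hit by 13; {[14,15],[14,16]} hit by 15.
Points: 3, 5, 9, 13, 15 (5 total).

5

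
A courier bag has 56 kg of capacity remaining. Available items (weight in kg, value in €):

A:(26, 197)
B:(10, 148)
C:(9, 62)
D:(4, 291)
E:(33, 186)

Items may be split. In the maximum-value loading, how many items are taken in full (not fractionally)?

Ratios (sorted): D 72.75, B 14.80, A 7.58, C 6.89, E 5.64
take D (4 @ 291); take B (10 @ 148); take A (26 @ 197); take C (9 @ 62); take 7/33 of E → 39.45. Capacity used 56/56.
4 item(s) taken whole; one partial (take 7/33 of E).

4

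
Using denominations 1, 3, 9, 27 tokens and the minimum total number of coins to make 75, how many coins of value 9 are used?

2

Greedy: take as many of the largest coin as possible, then repeat with the remainder.
75 − 2×27→21 − 2×9→3 − 1×3→0
Count of 9: 2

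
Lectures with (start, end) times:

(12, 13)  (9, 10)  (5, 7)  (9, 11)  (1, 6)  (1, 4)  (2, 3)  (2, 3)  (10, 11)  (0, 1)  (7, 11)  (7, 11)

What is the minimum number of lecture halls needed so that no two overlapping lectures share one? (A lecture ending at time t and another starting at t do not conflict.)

4

The answer is the maximum number of intervals overlapping at any instant.
starts: [0, 1, 1, 2, 2, 5, 7, 7, 9, 9, 10, 12]
ends:   [1, 3, 3, 4, 6, 7, 10, 11, 11, 11, 11, 13]
s0→1 e1→0 s1→1 s1→2 s2→3 s2→4  — peak 4.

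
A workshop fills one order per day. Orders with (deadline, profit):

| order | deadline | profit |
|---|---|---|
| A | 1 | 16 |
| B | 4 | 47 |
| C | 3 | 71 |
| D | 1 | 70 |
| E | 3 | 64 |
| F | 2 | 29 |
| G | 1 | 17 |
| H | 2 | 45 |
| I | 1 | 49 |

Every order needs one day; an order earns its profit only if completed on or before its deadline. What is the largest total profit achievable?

252

Sort by profit descending; place each in the latest free slot ≤ its deadline.
By profit: C(d3,71), D(d1,70), E(d3,64), I(d1,49), B(d4,47), H(d2,45), F(d2,29), G(d1,17), A(d1,16)
C→slot 3; D→slot 1; E→slot 2; I skipped; B→slot 4; H skipped; F skipped; G skipped; A skipped.
Profit = 70 + 64 + 71 + 47 = 252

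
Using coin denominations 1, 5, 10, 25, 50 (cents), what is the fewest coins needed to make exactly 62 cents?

Greedy: take as many of the largest coin as possible, then repeat with the remainder.
62 = 1×50 + 1×10 + 2×1
Total coins = 1 + 1 + 2 = 4

4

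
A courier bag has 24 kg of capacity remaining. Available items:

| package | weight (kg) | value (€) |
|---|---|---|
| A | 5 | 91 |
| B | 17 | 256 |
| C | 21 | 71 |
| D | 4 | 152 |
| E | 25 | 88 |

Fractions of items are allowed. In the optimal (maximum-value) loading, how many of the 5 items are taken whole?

Sort by value per unit weight and fill in that order.
Ratios (sorted): D 38.00, A 18.20, B 15.06, E 3.52, C 3.38
take D (4 @ 152); take A (5 @ 91); take 15/17 of B → 225.88. Capacity used 24/24.
2 item(s) taken whole; one partial (take 15/17 of B).

2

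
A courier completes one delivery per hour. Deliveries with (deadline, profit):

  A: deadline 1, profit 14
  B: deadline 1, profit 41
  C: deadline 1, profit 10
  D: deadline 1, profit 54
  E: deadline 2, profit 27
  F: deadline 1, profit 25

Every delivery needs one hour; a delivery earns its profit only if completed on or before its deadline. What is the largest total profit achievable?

81

Take jobs in profit order; each goes to the latest open slot no later than its deadline.
By profit: D(d1,54), B(d1,41), E(d2,27), F(d1,25), A(d1,14), C(d1,10)
D→slot 1; B skipped; E→slot 2; F skipped; A skipped; C skipped.
Profit = 54 + 27 = 81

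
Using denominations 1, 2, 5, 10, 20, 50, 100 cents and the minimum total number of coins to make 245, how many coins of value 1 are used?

0

245 − 2×100→45 − 2×20→5 − 1×5→0
Count of 1: 0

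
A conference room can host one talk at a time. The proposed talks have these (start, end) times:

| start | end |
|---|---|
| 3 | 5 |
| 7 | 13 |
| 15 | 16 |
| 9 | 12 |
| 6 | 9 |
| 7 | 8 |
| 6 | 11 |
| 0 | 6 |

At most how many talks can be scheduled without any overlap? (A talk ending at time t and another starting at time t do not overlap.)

4

Greedy by earliest finish: after sorting by end time, pick each interval compatible with the last pick.
Sorted by end: (3,5)  (0,6)  (7,8)  (6,9)  (6,11)  (9,12)  (7,13)  (15,16)
take (3,5); take (7,8); take (9,12); skip (7,13); take (15,16).
Selected 4 talks.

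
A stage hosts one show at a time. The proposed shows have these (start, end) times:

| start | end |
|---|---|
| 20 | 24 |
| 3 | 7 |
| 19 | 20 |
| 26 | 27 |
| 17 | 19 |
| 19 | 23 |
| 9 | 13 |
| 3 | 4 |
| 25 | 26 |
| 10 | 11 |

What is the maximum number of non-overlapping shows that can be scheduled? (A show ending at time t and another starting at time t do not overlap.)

By end time: (3,4), (3,7), (10,11), (9,13), (17,19), (19,20), (19,23), (20,24), (25,26), (26,27).
Pick (3,4); next start ≥ 4 → (10,11); next start ≥ 11 → (17,19); next start ≥ 19 → (19,20); next start ≥ 20 → (20,24); next start ≥ 24 → (25,26); next start ≥ 26 → (26,27).
Selected 7 shows.

7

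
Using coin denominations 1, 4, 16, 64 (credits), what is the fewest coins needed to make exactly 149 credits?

Use the largest denomination that fits, subtract, and repeat.
149 − 2×64→21 − 1×16→5 − 1×4→1 − 1×1→0
Total coins = 2 + 1 + 1 + 1 = 5

5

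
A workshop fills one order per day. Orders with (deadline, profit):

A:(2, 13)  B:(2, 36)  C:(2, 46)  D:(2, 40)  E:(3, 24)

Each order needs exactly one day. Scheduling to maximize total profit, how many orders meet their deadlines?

Sort by profit descending; place each in the latest free slot ≤ its deadline.
By profit: C(d2,46), D(d2,40), B(d2,36), E(d3,24), A(d2,13)
C→slot 2; D→slot 1; B skipped; E→slot 3; A skipped.
3 of 5 scheduled.

3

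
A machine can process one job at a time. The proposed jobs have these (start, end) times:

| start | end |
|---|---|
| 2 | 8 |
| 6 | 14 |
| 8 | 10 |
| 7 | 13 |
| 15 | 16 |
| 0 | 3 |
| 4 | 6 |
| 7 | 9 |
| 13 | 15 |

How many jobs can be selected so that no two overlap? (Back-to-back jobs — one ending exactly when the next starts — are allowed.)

Order by finish time; keep every interval that doesn't clash with the previous kept one.
Sorted by end: (0,3)  (4,6)  (2,8)  (7,9)  (8,10)  (7,13)  (6,14)  (13,15)  (15,16)
take (0,3); take (4,6); take (7,9); skip (8,10); skip (7,13); skip (6,14); take (13,15); take (15,16).
Selected 5 jobs.

5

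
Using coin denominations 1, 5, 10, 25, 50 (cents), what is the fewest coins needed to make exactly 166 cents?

6

166 = 3×50 + 1×10 + 1×5 + 1×1
Total coins = 3 + 1 + 1 + 1 = 6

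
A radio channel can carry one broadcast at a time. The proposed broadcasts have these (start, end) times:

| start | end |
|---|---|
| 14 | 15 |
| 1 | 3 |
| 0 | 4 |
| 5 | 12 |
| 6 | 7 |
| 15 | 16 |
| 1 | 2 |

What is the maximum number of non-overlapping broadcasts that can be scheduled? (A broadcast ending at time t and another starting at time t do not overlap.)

4

By end time: (1,2), (1,3), (0,4), (6,7), (5,12), (14,15), (15,16).
Pick (1,2); next start ≥ 2 → (6,7); next start ≥ 7 → (14,15); next start ≥ 15 → (15,16).
Selected 4 broadcasts.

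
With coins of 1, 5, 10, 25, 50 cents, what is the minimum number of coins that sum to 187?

7

Greedy: take as many of the largest coin as possible, then repeat with the remainder.
187 = 3×50 + 1×25 + 1×10 + 2×1
Total coins = 3 + 1 + 1 + 2 = 7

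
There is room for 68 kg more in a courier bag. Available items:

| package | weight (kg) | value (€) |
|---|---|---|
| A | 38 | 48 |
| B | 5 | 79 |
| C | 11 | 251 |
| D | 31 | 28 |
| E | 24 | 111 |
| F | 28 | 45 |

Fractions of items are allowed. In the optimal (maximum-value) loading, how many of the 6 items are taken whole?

4

Order: C (251/11=22.82) > B (79/5=15.80) > E (111/24=4.62) > F (45/28=1.61) > A (48/38=1.26) > D (28/31=0.90)
Fill: take C (11 @ 251) → take B (5 @ 79) → take E (24 @ 111) → take F (28 @ 45); 68/68 used.
4 item(s) taken whole.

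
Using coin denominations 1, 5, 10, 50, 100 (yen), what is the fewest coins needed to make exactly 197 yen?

9

Use the largest denomination that fits, subtract, and repeat.
197 − 1×100→97 − 1×50→47 − 4×10→7 − 1×5→2 − 2×1→0
Total coins = 1 + 1 + 4 + 1 + 2 = 9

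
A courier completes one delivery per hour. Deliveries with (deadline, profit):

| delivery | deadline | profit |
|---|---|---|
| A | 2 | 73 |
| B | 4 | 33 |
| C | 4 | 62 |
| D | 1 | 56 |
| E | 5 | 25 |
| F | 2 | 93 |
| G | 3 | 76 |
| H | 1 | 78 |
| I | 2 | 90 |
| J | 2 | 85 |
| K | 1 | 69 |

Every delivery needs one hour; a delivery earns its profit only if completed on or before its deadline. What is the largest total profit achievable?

346

Take jobs in profit order; each goes to the latest open slot no later than its deadline.
Profit order: F=93 I=90 J=85 H=78 G=76 A=73 K=69 C=62 D=56 B=33 E=25
Assign: F→slot 2, I→slot 1, J skipped, H skipped, G→slot 3, A skipped, K skipped, C→slot 4, D skipped, B skipped, E→slot 5.
Slots: [1:I] [2:F] [3:G] [4:C] [5:E]
Profit = 90 + 93 + 76 + 62 + 25 = 346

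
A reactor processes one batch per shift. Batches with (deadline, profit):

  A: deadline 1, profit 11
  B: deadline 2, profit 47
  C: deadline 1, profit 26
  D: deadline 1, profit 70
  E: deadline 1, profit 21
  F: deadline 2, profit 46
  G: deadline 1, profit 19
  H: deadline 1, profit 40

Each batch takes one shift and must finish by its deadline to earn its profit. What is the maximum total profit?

Take jobs in profit order; each goes to the latest open slot no later than its deadline.
By profit: D(d1,70), B(d2,47), F(d2,46), H(d1,40), C(d1,26), E(d1,21), G(d1,19), A(d1,11)
D→slot 1; B→slot 2; F skipped; H skipped; C skipped; E skipped; G skipped; A skipped.
Profit = 70 + 47 = 117

117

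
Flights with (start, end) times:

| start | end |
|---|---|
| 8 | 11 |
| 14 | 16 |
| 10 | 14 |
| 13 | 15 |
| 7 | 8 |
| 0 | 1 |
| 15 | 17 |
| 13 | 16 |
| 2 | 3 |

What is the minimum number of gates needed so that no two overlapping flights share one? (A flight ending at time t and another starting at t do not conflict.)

starts: [0, 2, 7, 8, 10, 13, 13, 14, 15]
ends:   [1, 3, 8, 11, 14, 15, 16, 16, 17]
s0→1 e1→0 s2→1 e3→0 s7→1 e8→0 s8→1 s10→2 e11→1 s13→2 s13→3  — peak 3.

3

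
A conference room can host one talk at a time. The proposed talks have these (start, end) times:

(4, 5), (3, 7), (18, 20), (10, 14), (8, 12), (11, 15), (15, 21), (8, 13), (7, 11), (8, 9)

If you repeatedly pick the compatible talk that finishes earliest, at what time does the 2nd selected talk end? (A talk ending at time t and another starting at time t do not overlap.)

9

Sort by end time and greedily take each interval whose start is ≥ the last chosen end.
Sorted by end: (4,5)  (3,7)  (8,9)  (7,11)  (8,12)  (8,13)  (10,14)  (11,15)  (18,20)  (15,21)
take (4,5); take (8,9); skip (7,11); skip (8,12); skip (8,13); take (10,14); skip (11,15); take (18,20); skip (15,21).
Selected: (4,5) (8,9) (10,14) (18,20)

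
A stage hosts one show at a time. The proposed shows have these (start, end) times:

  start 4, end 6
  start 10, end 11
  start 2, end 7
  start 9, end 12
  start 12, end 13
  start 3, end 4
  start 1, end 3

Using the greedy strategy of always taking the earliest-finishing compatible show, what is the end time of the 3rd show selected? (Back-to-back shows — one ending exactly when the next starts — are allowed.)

6

Greedy by earliest finish: after sorting by end time, pick each interval compatible with the last pick.
By end time: (1,3), (3,4), (4,6), (2,7), (10,11), (9,12), (12,13).
Pick (1,3); next start ≥ 3 → (3,4); next start ≥ 4 → (4,6); next start ≥ 6 → (10,11); next start ≥ 11 → (12,13).
Selected: (1,3) (3,4) (4,6) (10,11) (12,13)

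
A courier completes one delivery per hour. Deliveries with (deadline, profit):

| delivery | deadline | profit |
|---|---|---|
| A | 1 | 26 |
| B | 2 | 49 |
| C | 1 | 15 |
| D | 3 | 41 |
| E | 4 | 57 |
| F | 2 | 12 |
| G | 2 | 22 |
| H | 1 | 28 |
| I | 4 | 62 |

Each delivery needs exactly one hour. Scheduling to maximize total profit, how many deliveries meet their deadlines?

Profit order: I=62 E=57 B=49 D=41 H=28 A=26 G=22 C=15 F=12
Assign: I→slot 4, E→slot 3, B→slot 2, D→slot 1, H skipped, A skipped, G skipped, C skipped, F skipped.
Slots: [1:D] [2:B] [3:E] [4:I]
4 of 9 scheduled.

4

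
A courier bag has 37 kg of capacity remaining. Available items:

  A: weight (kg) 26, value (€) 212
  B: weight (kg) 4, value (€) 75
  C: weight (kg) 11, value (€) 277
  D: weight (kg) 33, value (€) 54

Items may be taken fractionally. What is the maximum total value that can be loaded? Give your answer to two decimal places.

531.38

Ratios (sorted): C 25.18, B 18.75, A 8.15, D 1.64
take C (11 @ 277); take B (4 @ 75); take 22/26 of A → 179.38. Capacity used 37/37.
Total value = 531.38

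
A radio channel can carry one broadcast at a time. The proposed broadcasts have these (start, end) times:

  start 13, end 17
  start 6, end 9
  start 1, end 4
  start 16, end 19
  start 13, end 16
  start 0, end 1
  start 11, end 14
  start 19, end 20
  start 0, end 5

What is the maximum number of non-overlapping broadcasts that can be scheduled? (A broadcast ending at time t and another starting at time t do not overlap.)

6

By end time: (0,1), (1,4), (0,5), (6,9), (11,14), (13,16), (13,17), (16,19), (19,20).
Pick (0,1); next start ≥ 1 → (1,4); next start ≥ 4 → (6,9); next start ≥ 9 → (11,14); next start ≥ 14 → (16,19); next start ≥ 19 → (19,20).
Selected 6 broadcasts.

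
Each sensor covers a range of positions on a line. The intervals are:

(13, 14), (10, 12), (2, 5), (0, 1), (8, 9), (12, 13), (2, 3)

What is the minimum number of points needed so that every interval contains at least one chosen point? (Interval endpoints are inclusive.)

By right end: [0,1]  [2,3]  [2,5]  [8,9]  [10,12]  [12,13]  [13,14]
[0,1] uncovered → point at 1; [2,3] uncovered → point at 3; [8,9] uncovered → point at 9; [10,12] uncovered → point at 12; [13,14] uncovered → point at 14.
Points: 1, 3, 9, 12, 14 (5 total).

5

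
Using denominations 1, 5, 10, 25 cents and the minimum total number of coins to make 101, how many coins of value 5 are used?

101 − 4×25→1 − 1×1→0
Count of 5: 0

0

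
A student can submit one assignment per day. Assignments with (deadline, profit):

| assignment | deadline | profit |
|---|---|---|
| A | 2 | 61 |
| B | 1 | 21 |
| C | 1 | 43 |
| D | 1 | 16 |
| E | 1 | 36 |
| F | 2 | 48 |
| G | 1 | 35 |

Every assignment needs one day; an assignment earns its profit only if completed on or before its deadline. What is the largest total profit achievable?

109

Sort by profit descending; place each in the latest free slot ≤ its deadline.
By profit: A(d2,61), F(d2,48), C(d1,43), E(d1,36), G(d1,35), B(d1,21), D(d1,16)
A→slot 2; F→slot 1; C skipped; E skipped; G skipped; B skipped; D skipped.
Profit = 48 + 61 = 109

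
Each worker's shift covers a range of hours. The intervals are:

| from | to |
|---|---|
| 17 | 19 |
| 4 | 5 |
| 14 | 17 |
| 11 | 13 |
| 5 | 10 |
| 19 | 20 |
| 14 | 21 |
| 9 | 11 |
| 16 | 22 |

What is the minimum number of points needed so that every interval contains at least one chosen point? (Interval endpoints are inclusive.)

4

Sorted: [4,5] [5,10] [9,11] [11,13] [14,17] [17,19] [19,20] [14,21] [16,22]
{[4,5],[5,10]} hit by 5; {[9,11],[11,13]} hit by 11; {[14,17],[17,19]} hit by 17; {[19,20],[14,21],[16,22]} hit by 20.
Points: 5, 11, 17, 20 (4 total).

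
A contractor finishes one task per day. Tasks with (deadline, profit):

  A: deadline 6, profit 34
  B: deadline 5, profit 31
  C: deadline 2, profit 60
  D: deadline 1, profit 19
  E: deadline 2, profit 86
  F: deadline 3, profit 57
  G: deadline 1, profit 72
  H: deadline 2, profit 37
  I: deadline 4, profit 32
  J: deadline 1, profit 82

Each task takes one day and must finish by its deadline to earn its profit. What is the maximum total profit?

322

Take jobs in profit order; each goes to the latest open slot no later than its deadline.
Profit order: E=86 J=82 G=72 C=60 F=57 H=37 A=34 I=32 B=31 D=19
Assign: E→slot 2, J→slot 1, G skipped, C skipped, F→slot 3, H skipped, A→slot 6, I→slot 4, B→slot 5, D skipped.
Slots: [1:J] [2:E] [3:F] [4:I] [5:B] [6:A]
Profit = 82 + 86 + 57 + 32 + 31 + 34 = 322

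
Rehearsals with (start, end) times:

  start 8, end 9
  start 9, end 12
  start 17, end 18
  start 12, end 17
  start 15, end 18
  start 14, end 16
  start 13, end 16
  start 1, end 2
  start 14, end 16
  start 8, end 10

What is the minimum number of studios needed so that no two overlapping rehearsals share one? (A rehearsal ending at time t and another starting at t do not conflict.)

Count concurrent intervals with a sweep; the peak is the room count.
starts: [1, 8, 8, 9, 12, 13, 14, 14, 15, 17]
ends:   [2, 9, 10, 12, 16, 16, 16, 17, 18, 18]
s1→1 e2→0 s8→1 s8→2 e9→1 s9→2 e10→1 e12→0 s12→1 s13→2 s14→3 s14→4 s15→5  — peak 5.

5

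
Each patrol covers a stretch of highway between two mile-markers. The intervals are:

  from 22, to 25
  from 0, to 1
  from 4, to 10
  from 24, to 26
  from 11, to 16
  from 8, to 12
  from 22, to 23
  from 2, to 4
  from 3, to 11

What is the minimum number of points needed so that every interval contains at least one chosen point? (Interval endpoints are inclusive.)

Sorted: [0,1] [2,4] [4,10] [3,11] [8,12] [11,16] [22,23] [22,25] [24,26]
{[0,1]} hit by 1; {[2,4],[4,10],[3,11]} hit by 4; {[8,12],[11,16]} hit by 12; {[22,23],[22,25]} hit by 23; {[24,26]} hit by 26.
Points: 1, 4, 12, 23, 26 (5 total).

5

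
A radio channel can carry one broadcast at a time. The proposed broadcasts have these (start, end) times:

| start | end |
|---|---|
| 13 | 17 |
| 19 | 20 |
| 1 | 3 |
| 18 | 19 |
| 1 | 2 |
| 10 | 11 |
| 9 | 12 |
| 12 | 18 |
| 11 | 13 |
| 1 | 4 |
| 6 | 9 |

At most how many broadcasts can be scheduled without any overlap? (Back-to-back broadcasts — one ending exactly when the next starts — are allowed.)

7

Order by finish time; keep every interval that doesn't clash with the previous kept one.
Sorted by end: (1,2)  (1,3)  (1,4)  (6,9)  (10,11)  (9,12)  (11,13)  (13,17)  (12,18)  (18,19)  (19,20)
take (1,2); take (6,9); take (10,11); take (11,13); take (13,17); skip (12,18); take (18,19); take (19,20).
Selected 7 broadcasts.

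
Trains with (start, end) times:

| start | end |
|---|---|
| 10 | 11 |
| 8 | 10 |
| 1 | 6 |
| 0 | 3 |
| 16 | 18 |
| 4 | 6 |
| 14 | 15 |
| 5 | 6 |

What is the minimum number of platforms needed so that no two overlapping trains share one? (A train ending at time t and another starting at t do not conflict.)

The answer is the maximum number of intervals overlapping at any instant.
starts: [0, 1, 4, 5, 8, 10, 14, 16]
ends:   [3, 6, 6, 6, 10, 11, 15, 18]
s0→1 s1→2 e3→1 s4→2 s5→3  — peak 3.

3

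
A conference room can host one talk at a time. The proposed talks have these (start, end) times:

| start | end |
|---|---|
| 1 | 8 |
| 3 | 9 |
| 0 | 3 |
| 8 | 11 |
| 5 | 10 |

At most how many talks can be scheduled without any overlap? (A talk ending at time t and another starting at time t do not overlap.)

Greedy by earliest finish: after sorting by end time, pick each interval compatible with the last pick.
Sorted by end: (0,3)  (1,8)  (3,9)  (5,10)  (8,11)
take (0,3); skip (1,8); take (3,9).
Selected 2 talks.

2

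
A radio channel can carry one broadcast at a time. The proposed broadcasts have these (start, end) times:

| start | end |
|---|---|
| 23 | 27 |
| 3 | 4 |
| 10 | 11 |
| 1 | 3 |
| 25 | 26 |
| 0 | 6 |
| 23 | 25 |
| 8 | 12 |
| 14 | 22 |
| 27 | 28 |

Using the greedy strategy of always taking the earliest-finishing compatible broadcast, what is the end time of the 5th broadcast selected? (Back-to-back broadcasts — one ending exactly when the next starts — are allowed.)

Greedy by earliest finish: after sorting by end time, pick each interval compatible with the last pick.
Sorted by end: (1,3)  (3,4)  (0,6)  (10,11)  (8,12)  (14,22)  (23,25)  (25,26)  (23,27)  (27,28)
take (1,3); take (3,4); skip (0,6); take (10,11); take (14,22); take (23,25); take (25,26); skip (23,27); take (27,28).
Selected: (1,3) (3,4) (10,11) (14,22) (23,25) (25,26) (27,28)

25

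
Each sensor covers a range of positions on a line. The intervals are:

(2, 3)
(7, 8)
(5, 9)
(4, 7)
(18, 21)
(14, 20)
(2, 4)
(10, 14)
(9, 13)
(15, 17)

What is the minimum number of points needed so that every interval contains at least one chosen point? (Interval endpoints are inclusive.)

5

Process intervals by earliest right end; each time one isn't hit yet, stab at its right endpoint.
Sorted: [2,3] [2,4] [4,7] [7,8] [5,9] [9,13] [10,14] [15,17] [14,20] [18,21]
{[2,3],[2,4]} hit by 3; {[4,7],[7,8],[5,9]} hit by 7; {[9,13],[10,14]} hit by 13; {[15,17],[14,20]} hit by 17; {[18,21]} hit by 21.
Points: 3, 7, 13, 17, 21 (5 total).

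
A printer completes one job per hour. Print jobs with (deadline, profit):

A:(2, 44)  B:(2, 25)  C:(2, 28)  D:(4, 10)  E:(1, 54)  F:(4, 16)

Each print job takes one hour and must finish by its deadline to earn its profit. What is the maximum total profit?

124

Take jobs in profit order; each goes to the latest open slot no later than its deadline.
By profit: E(d1,54), A(d2,44), C(d2,28), B(d2,25), F(d4,16), D(d4,10)
E→slot 1; A→slot 2; C skipped; B skipped; F→slot 4; D→slot 3.
Profit = 54 + 44 + 10 + 16 = 124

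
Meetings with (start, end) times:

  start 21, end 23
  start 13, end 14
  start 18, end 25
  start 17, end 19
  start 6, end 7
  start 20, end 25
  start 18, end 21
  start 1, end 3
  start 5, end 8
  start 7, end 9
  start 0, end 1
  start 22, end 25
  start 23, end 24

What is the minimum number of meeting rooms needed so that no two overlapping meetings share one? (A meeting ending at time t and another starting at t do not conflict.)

4

Events (time:±→running): 0:+→1 1:-→0 1:+→1 3:-→0 5:+→1 6:+→2 7:-→1 7:+→2 8:-→1 9:-→0 13:+→1 14:-→0 17:+→1 18:+→2 18:+→3 19:-→2 20:+→3 21:-→2 21:+→3 22:+→4 … peak 4.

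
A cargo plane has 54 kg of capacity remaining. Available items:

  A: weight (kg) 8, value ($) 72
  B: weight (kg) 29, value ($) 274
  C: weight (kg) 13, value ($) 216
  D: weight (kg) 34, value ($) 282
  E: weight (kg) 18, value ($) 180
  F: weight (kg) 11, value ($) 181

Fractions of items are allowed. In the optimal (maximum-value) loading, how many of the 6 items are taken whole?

Greedy by value/weight ratio, highest first.
Order: C (216/13=16.62) > F (181/11=16.45) > E (180/18=10.00) > B (274/29=9.45) > A (72/8=9.00) > D (282/34=8.29)
Fill: take C (13 @ 216) → take F (11 @ 181) → take E (18 @ 180) → take 12/29 of B → 113.38; 54/54 used.
3 item(s) taken whole; one partial (take 12/29 of B).

3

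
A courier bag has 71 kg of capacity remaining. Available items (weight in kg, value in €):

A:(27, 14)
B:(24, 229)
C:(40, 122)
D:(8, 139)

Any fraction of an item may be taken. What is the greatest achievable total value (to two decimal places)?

486.95

Ratios (sorted): D 17.38, B 9.54, C 3.05, A 0.52
take D (8 @ 139); take B (24 @ 229); take 39/40 of C → 118.95. Capacity used 71/71.
Total value = 486.95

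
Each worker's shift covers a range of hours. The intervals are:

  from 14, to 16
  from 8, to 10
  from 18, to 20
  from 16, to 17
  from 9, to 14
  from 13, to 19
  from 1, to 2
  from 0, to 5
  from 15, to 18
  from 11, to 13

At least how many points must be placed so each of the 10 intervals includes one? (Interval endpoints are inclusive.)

Sort by right endpoint; whenever an interval is uncovered, place a point at its right end.
Sorted: [1,2] [0,5] [8,10] [11,13] [9,14] [14,16] [16,17] [15,18] [13,19] [18,20]
{[1,2],[0,5]} hit by 2; {[8,10]} hit by 10; {[11,13],[9,14]} hit by 13; {[14,16],[16,17],[15,18],[13,19]} hit by 16; {[18,20]} hit by 20.
Points: 2, 10, 13, 16, 20 (5 total).

5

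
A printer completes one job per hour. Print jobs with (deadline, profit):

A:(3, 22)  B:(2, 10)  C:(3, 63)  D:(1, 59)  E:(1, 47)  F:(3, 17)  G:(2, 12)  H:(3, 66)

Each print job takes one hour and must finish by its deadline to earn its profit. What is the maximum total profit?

By profit: H(d3,66), C(d3,63), D(d1,59), E(d1,47), A(d3,22), F(d3,17), G(d2,12), B(d2,10)
H→slot 3; C→slot 2; D→slot 1; E skipped; A skipped; F skipped; G skipped; B skipped.
Profit = 59 + 63 + 66 = 188

188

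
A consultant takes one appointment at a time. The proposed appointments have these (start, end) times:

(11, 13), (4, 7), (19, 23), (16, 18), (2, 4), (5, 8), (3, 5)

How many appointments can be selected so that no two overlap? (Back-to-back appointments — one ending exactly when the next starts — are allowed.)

5

Sort by end time and greedily take each interval whose start is ≥ the last chosen end.
Sorted by end: (2,4)  (3,5)  (4,7)  (5,8)  (11,13)  (16,18)  (19,23)
take (2,4); skip (3,5); take (4,7); skip (5,8); take (11,13); take (16,18); take (19,23).
Selected 5 appointments.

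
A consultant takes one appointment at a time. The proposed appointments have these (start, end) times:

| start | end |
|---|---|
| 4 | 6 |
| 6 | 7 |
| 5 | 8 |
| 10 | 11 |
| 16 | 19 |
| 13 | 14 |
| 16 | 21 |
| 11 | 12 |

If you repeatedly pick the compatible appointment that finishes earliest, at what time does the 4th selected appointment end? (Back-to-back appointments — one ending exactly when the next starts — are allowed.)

12

Greedy by earliest finish: after sorting by end time, pick each interval compatible with the last pick.
Sorted by end: (4,6)  (6,7)  (5,8)  (10,11)  (11,12)  (13,14)  (16,19)  (16,21)
take (4,6); take (6,7); take (10,11); take (11,12); take (13,14); take (16,19); skip (16,21).
Selected: (4,6) (6,7) (10,11) (11,12) (13,14) (16,19)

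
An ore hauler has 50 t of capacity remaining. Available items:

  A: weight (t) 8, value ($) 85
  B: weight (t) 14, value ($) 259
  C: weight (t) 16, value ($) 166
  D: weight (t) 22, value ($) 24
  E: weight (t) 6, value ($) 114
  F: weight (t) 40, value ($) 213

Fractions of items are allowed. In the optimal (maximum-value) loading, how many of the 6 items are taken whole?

Sort by value per unit weight and fill in that order.
Order: E (114/6=19.00) > B (259/14=18.50) > A (85/8=10.62) > C (166/16=10.38) > F (213/40=5.33) > D (24/22=1.09)
Fill: take E (6 @ 114) → take B (14 @ 259) → take A (8 @ 85) → take C (16 @ 166) → take 6/40 of F → 31.95; 50/50 used.
4 item(s) taken whole; one partial (take 6/40 of F).

4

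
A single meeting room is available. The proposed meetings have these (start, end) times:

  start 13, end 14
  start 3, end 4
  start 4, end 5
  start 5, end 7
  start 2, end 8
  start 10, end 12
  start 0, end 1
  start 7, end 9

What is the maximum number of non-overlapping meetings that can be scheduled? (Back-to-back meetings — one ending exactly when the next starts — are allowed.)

7

Sort by end time and greedily take each interval whose start is ≥ the last chosen end.
By end time: (0,1), (3,4), (4,5), (5,7), (2,8), (7,9), (10,12), (13,14).
Pick (0,1); next start ≥ 1 → (3,4); next start ≥ 4 → (4,5); next start ≥ 5 → (5,7); next start ≥ 7 → (7,9); next start ≥ 9 → (10,12); next start ≥ 12 → (13,14).
Selected 7 meetings.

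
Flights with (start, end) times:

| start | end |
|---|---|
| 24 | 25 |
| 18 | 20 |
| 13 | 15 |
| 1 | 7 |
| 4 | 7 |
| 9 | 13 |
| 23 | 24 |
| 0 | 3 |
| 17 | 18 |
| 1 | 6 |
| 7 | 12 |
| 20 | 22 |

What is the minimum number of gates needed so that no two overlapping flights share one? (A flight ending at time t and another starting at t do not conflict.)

The answer is the maximum number of intervals overlapping at any instant.
Events (time:±→running): 0:+→1 1:+→2 1:+→3 … peak 3.

3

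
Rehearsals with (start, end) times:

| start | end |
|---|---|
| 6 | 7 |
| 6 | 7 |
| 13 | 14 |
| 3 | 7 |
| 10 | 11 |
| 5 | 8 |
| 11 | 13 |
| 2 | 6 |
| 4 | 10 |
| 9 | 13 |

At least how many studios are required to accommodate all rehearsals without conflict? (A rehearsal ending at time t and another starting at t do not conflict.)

The answer is the maximum number of intervals overlapping at any instant.
starts: [2, 3, 4, 5, 6, 6, 9, 10, 11, 13]
ends:   [6, 7, 7, 7, 8, 10, 11, 13, 13, 14]
s2→1 s3→2 s4→3 s5→4 e6→3 s6→4 s6→5  — peak 5.

5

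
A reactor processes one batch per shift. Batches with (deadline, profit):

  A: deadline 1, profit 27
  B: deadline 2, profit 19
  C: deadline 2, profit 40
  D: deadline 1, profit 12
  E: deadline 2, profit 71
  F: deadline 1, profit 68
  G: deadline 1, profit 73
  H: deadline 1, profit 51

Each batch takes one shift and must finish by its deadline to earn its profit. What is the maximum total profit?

Take jobs in profit order; each goes to the latest open slot no later than its deadline.
By profit: G(d1,73), E(d2,71), F(d1,68), H(d1,51), C(d2,40), A(d1,27), B(d2,19), D(d1,12)
G→slot 1; E→slot 2; F skipped; H skipped; C skipped; A skipped; B skipped; D skipped.
Profit = 73 + 71 = 144

144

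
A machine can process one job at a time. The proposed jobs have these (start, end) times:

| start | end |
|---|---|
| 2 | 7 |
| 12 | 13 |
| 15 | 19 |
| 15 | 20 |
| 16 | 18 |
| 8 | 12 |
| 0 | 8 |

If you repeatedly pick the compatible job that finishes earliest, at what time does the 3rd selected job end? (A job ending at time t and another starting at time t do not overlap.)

By end time: (2,7), (0,8), (8,12), (12,13), (16,18), (15,19), (15,20).
Pick (2,7); next start ≥ 7 → (8,12); next start ≥ 12 → (12,13); next start ≥ 13 → (16,18).
Selected: (2,7) (8,12) (12,13) (16,18)

13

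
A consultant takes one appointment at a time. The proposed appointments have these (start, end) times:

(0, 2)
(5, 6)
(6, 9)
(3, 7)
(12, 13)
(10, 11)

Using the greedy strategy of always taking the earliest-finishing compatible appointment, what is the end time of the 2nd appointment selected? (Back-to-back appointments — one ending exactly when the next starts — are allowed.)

Order by finish time; keep every interval that doesn't clash with the previous kept one.
Sorted by end: (0,2)  (5,6)  (3,7)  (6,9)  (10,11)  (12,13)
take (0,2); take (5,6); skip (3,7); take (6,9); take (10,11); take (12,13).
Selected: (0,2) (5,6) (6,9) (10,11) (12,13)

6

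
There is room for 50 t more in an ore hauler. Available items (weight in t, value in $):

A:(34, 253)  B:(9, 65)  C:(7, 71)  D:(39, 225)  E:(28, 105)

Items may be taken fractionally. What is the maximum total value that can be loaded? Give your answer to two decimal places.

Ratios (sorted): C 10.14, A 7.44, B 7.22, D 5.77, E 3.75
take C (7 @ 71); take A (34 @ 253); take B (9 @ 65). Capacity used 50/50.
Total value = 389.00

389.00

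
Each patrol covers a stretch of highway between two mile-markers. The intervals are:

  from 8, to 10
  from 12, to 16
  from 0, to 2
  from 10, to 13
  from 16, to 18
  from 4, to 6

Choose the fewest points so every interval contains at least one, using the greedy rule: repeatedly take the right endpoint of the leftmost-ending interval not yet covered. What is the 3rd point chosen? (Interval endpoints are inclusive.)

10

By right end: [0,2]  [4,6]  [8,10]  [10,13]  [12,16]  [16,18]
[0,2] uncovered → point at 2; [4,6] uncovered → point at 6; [8,10] uncovered → point at 10; [12,16] uncovered → point at 16.
Points: 2, 6, 10, 16 (4 total).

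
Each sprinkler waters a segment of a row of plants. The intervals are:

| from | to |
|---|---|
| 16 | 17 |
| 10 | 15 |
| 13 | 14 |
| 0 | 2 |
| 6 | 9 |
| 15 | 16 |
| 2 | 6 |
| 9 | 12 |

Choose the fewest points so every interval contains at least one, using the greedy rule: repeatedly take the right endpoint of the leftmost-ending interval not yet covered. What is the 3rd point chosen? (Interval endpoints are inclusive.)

Process intervals by earliest right end; each time one isn't hit yet, stab at its right endpoint.
By right end: [0,2]  [2,6]  [6,9]  [9,12]  [13,14]  [10,15]  [15,16]  [16,17]
[0,2] uncovered → point at 2; [6,9] uncovered → point at 9; [13,14] uncovered → point at 14; [15,16] uncovered → point at 16.
Points: 2, 9, 14, 16 (4 total).

14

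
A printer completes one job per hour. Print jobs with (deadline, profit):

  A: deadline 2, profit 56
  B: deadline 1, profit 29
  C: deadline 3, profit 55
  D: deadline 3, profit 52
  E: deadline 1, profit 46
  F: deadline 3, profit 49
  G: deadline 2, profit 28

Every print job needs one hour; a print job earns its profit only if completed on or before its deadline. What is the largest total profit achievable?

163

Take jobs in profit order; each goes to the latest open slot no later than its deadline.
By profit: A(d2,56), C(d3,55), D(d3,52), F(d3,49), E(d1,46), B(d1,29), G(d2,28)
A→slot 2; C→slot 3; D→slot 1; F skipped; E skipped; B skipped; G skipped.
Profit = 52 + 56 + 55 = 163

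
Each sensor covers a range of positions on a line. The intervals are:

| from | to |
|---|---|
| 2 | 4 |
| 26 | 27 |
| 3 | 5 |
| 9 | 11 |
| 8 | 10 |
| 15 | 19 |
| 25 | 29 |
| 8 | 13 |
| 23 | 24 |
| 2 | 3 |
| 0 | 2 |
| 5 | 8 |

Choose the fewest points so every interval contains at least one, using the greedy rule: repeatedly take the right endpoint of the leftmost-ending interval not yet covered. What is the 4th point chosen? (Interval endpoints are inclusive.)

Sort by right endpoint; whenever an interval is uncovered, place a point at its right end.
Sorted: [0,2] [2,3] [2,4] [3,5] [5,8] [8,10] [9,11] [8,13] [15,19] [23,24] [26,27] [25,29]
{[0,2],[2,3],[2,4]} hit by 2; {[3,5],[5,8]} hit by 5; {[8,10],[9,11],[8,13]} hit by 10; {[15,19]} hit by 19; {[23,24]} hit by 24; {[26,27],[25,29]} hit by 27.
Points: 2, 5, 10, 19, 24, 27 (6 total).

19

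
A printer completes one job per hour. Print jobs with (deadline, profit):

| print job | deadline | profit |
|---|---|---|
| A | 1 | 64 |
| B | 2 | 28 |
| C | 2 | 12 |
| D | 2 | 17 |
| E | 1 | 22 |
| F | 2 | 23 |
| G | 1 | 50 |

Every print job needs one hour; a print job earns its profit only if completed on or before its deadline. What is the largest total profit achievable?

92

Sort by profit descending; place each in the latest free slot ≤ its deadline.
By profit: A(d1,64), G(d1,50), B(d2,28), F(d2,23), E(d1,22), D(d2,17), C(d2,12)
A→slot 1; G skipped; B→slot 2; F skipped; E skipped; D skipped; C skipped.
Profit = 64 + 28 = 92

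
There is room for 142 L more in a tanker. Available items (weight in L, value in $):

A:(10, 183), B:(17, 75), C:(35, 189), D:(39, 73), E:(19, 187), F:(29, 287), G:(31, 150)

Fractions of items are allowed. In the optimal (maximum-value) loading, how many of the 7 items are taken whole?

6

Order: A (183/10=18.30) > F (287/29=9.90) > E (187/19=9.84) > C (189/35=5.40) > G (150/31=4.84) > B (75/17=4.41) > D (73/39=1.87)
Fill: take A (10 @ 183) → take F (29 @ 287) → take E (19 @ 187) → take C (35 @ 189) → take G (31 @ 150) → take B (17 @ 75) → take 1/39 of D → 1.87; 142/142 used.
6 item(s) taken whole; one partial (take 1/39 of D).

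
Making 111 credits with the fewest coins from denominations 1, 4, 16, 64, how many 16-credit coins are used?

111 − 1×64→47 − 2×16→15 − 3×4→3 − 3×1→0
Count of 16: 2

2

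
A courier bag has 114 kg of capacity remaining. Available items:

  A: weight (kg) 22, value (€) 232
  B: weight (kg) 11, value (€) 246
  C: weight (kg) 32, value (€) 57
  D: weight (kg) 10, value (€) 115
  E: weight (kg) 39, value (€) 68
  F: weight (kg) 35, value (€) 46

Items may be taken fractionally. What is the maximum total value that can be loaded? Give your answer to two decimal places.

718.00

Greedy by value/weight ratio, highest first.
Ratios (sorted): B 22.36, D 11.50, A 10.55, C 1.78, E 1.74, F 1.31
take B (11 @ 246); take D (10 @ 115); take A (22 @ 232); take C (32 @ 57); take E (39 @ 68). Capacity used 114/114.
Total value = 718.00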